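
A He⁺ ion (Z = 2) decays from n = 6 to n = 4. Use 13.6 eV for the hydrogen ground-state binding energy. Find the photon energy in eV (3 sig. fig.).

1.89 eV

The Bohr energies scale as Z², so for Z = 2: E_n = −54.40/n² eV.
E_6 = −54.40/36 = −1.511 eV and E_4 = −54.40/16 = −3.400 eV.
The photon energy is |E_6 − E_4| = 1.89 eV.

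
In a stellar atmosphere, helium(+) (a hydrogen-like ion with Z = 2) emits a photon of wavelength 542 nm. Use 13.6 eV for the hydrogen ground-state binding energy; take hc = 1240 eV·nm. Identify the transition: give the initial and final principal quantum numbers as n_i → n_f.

The photon energy is ΔE = hc/λ = 1240 / 542 = 2.288 eV.
With Z = 2, ΔE = 54.40 × (1/n_f² − 1/n_i²), so 1/n_f² − 1/n_i² = 0.04206.
Trying n_f = 4 gives 1/n_i² = 0.02044, i.e. n_i ≈ 7; this pair matches.

n_i = 7, n_f = 4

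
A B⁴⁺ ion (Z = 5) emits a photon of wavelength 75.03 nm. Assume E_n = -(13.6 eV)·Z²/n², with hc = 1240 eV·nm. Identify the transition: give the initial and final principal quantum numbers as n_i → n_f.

n_i = 4, n_f = 3

The photon energy is ΔE = hc/λ = 1240 / 75.03 = 16.53 eV.
With Z = 5, ΔE = 340.0 × (1/n_f² − 1/n_i²), so 1/n_f² − 1/n_i² = 0.04861.
Trying n_f = 3 gives 1/n_i² = 0.06250, i.e. n_i ≈ 4; this pair matches.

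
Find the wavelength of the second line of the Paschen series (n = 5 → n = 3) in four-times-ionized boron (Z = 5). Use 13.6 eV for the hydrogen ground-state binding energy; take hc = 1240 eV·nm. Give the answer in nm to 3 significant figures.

The Paschen series terminates on n_f = 3; the second line has n_i = 3+2 = 5.
ΔE = 340.0 × (1/3² − 1/5²) = 24.18 eV.
λ = 1240 / 24.18 = 51.3 nm.

51.3 nm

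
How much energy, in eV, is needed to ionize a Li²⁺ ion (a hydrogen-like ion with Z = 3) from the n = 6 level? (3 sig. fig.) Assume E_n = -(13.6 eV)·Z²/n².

E_n = −13.6 Z²/n² = −122.4/n² eV for Z = 3.
E_6 = −122.4/36 = −3.40 eV, so ionization (to E = 0) requires 3.40 eV.

3.40 eV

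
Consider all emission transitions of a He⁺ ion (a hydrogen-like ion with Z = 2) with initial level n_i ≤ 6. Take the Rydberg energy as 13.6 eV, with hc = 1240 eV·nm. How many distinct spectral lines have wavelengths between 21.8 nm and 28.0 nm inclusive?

Enumerate all n_i → n_f pairs with 1 ≤ n_f < n_i ≤ 6 and compute λ = 1240 / [13.6·4·(1/n_f² − 1/n_i²)].
Lines falling in [21.8, 28.0] nm: 6→1 (23.45 nm), 5→1 (23.74 nm), 4→1 (24.31 nm), 3→1 (25.64 nm).

4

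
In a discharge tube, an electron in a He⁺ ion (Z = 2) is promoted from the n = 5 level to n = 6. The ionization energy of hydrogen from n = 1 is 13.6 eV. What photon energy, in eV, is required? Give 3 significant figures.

The Bohr energies scale as Z², so for Z = 2: E_n = −54.40/n² eV.
E_6 = −54.40/36 = −1.511 eV and E_5 = −54.40/25 = −2.176 eV.
The photon energy is |E_6 − E_5| = 0.665 eV.

0.665 eV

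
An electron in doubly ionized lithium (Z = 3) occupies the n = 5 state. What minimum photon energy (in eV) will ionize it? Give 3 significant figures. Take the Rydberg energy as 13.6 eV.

E_n = −13.6 Z²/n² = −122.4/n² eV for Z = 3.
E_5 = −122.4/25 = −4.90 eV, so ionization (to E = 0) requires 4.90 eV.

4.90 eV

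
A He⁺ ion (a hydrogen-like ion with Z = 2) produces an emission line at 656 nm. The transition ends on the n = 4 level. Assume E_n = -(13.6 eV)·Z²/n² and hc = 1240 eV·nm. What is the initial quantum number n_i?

The photon energy is ΔE = hc/λ = 1240 / 656 = 1.890 eV.
With Z = 2, ΔE = 54.40 × (1/n_f² − 1/n_i²), so 1/n_f² − 1/n_i² = 0.03475.
With n_f = 4: 1/n_i² = 1/16 − 0.03475 = 0.02775, so n_i ≈ 6.00.

n_i = 6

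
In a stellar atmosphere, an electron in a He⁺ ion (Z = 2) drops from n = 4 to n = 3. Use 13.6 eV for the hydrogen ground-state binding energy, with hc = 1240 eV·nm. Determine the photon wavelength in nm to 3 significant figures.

For Z = 2 the level energies scale as Z², so the effective Rydberg energy is 13.6 × 4 = 54.40 eV.
ΔE = 54.40 × (1/3² − 1/4²) = 54.40 × 0.04861 = 2.644 eV.
λ = hc/ΔE = 1240 / 2.644 = 469 nm.

469 nm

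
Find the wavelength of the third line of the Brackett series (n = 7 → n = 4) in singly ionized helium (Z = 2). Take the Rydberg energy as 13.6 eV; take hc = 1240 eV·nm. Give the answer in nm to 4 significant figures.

541.5 nm

The Brackett series terminates on n_f = 4; the third line has n_i = 4+3 = 7.
ΔE = 54.40 × (1/4² − 1/7²) = 2.290 eV.
λ = 1240 / 2.290 = 541.5 nm.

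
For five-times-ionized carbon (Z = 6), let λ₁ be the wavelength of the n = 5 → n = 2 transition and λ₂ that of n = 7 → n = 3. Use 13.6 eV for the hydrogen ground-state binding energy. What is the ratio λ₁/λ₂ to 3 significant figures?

λ ∝ 1/ΔE ∝ 1/(1/n_f² − 1/n_i²), and the Z² and hc factors cancel in the ratio.
λ₁/λ₂ = (1/3² − 1/7²)/(1/2² − 1/5²) = 0.09070/0.2100 = 0.432.

0.432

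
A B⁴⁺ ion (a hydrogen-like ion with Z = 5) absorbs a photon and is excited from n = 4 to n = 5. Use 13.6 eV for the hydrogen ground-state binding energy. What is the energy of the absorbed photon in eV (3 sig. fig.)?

The Bohr energies scale as Z², so for Z = 5: E_n = −340.0/n² eV.
E_5 = −340.0/25 = −13.60 eV and E_4 = −340.0/16 = −21.25 eV.
The photon energy is |E_5 − E_4| = 7.65 eV.

7.65 eV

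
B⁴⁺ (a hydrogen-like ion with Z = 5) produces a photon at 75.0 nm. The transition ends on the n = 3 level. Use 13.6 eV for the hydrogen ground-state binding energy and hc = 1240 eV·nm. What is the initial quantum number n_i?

n_i = 4

The photon energy is ΔE = hc/λ = 1240 / 75.0 = 16.53 eV.
With Z = 5, ΔE = 340.0 × (1/n_f² − 1/n_i²), so 1/n_f² − 1/n_i² = 0.04863.
With n_f = 3: 1/n_i² = 1/9 − 0.04863 = 0.06248, so n_i ≈ 4.00.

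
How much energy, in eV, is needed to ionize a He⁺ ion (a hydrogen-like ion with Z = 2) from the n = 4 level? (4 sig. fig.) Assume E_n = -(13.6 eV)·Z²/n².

3.400 eV

E_n = −13.6 Z²/n² = −54.40/n² eV for Z = 2.
E_4 = −54.40/16 = −3.400 eV, so ionization (to E = 0) requires 3.400 eV.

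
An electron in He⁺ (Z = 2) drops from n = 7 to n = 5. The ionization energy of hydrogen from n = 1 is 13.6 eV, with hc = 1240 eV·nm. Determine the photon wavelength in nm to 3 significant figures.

1160 nm

For Z = 2 the level energies scale as Z², so the effective Rydberg energy is 13.6 × 4 = 54.40 eV.
ΔE = 54.40 × (1/5² − 1/7²) = 54.40 × 0.01959 = 1.066 eV.
λ = hc/ΔE = 1240 / 1.066 = 1160 nm.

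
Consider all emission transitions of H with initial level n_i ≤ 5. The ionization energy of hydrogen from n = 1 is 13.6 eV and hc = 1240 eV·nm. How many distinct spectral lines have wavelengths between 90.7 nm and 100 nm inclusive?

2

Enumerate all n_i → n_f pairs with 1 ≤ n_f < n_i ≤ 5 and compute λ = 1240 / [13.6·1·(1/n_f² − 1/n_i²)].
Lines falling in [90.7, 100] nm: 5→1 (94.98 nm), 4→1 (97.25 nm).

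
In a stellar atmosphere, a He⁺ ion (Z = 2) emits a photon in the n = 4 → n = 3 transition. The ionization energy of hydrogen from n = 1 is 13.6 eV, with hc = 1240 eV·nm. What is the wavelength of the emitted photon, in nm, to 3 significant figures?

469 nm

For Z = 2 the level energies scale as Z², so the effective Rydberg energy is 13.6 × 4 = 54.40 eV.
ΔE = 54.40 × (1/3² − 1/4²) = 54.40 × 0.04861 = 2.644 eV.
λ = hc/ΔE = 1240 / 2.644 = 469 nm.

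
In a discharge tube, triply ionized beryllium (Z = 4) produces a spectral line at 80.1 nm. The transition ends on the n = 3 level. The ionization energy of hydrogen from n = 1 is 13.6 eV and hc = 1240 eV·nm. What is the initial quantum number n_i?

n_i = 5

The photon energy is ΔE = hc/λ = 1240 / 80.1 = 15.48 eV.
With Z = 4, ΔE = 217.6 × (1/n_f² − 1/n_i²), so 1/n_f² − 1/n_i² = 0.07114.
With n_f = 3: 1/n_i² = 1/9 − 0.07114 = 0.03997, so n_i ≈ 5.00.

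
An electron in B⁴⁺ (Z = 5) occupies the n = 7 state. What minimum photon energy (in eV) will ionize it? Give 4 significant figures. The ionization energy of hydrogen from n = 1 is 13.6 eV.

6.939 eV

E_n = −13.6 Z²/n² = −340.0/n² eV for Z = 5.
E_7 = −340.0/49 = −6.939 eV, so ionization (to E = 0) requires 6.939 eV.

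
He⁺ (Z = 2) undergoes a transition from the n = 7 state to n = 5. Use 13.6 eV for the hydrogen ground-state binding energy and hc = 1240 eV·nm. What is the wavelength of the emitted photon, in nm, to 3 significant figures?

1160 nm

For Z = 2 the level energies scale as Z², so the effective Rydberg energy is 13.6 × 4 = 54.40 eV.
ΔE = 54.40 × (1/5² − 1/7²) = 54.40 × 0.01959 = 1.066 eV.
λ = hc/ΔE = 1240 / 1.066 = 1160 nm.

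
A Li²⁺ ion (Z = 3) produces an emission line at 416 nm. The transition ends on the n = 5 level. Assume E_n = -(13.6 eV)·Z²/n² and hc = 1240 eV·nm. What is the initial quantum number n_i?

The photon energy is ΔE = hc/λ = 1240 / 416 = 2.981 eV.
With Z = 3, ΔE = 122.4 × (1/n_f² − 1/n_i²), so 1/n_f² − 1/n_i² = 0.02435.
With n_f = 5: 1/n_i² = 1/25 − 0.02435 = 0.01565, so n_i ≈ 7.99.

n_i = 8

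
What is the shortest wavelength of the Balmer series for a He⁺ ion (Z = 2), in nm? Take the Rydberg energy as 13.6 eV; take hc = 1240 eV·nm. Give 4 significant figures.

91.18 nm

The Balmer series has lower level n_f = 2; the series limit corresponds to n_i → ∞.
ΔE_max = 13.6 × 4 / 2² = 13.60 eV.
λ_min = 1240 / 13.60 = 91.18 nm.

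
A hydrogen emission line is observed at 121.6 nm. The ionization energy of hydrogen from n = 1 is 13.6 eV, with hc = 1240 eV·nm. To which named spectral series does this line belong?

ΔE = 1240/121.6 = 10.20 eV.
This matches 13.6 × (1/1² − 1/2²), so n_f = 1: the Lyman series.

Lyman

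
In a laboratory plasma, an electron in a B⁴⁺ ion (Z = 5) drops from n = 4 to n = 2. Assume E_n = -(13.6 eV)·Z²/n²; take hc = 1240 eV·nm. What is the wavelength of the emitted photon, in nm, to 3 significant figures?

19.5 nm

For Z = 5 the level energies scale as Z², so the effective Rydberg energy is 13.6 × 25 = 340.0 eV.
ΔE = 340.0 × (1/2² − 1/4²) = 340.0 × 0.1875 = 63.75 eV.
λ = hc/ΔE = 1240 / 63.75 = 19.5 nm.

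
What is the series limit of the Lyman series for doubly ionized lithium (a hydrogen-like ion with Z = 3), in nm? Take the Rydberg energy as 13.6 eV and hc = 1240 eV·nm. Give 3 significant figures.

10.1 nm

The Lyman series has lower level n_f = 1; the series limit corresponds to n_i → ∞.
ΔE_max = 13.6 × 9 / 1² = 122.4 eV.
λ_min = 1240 / 122.4 = 10.1 nm.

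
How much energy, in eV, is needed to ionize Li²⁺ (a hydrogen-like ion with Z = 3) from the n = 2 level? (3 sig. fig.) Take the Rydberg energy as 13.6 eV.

E_n = −13.6 Z²/n² = −122.4/n² eV for Z = 3.
E_2 = −122.4/4 = −30.6 eV, so ionization (to E = 0) requires 30.6 eV.

30.6 eV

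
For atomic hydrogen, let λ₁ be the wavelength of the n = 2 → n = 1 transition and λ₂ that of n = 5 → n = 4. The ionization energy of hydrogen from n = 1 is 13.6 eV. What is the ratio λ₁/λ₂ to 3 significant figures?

λ ∝ 1/ΔE ∝ 1/(1/n_f² − 1/n_i²), and the Z² and hc factors cancel in the ratio.
λ₁/λ₂ = (1/4² − 1/5²)/(1/1² − 1/2²) = 0.02250/0.7500 = 0.0300.

0.0300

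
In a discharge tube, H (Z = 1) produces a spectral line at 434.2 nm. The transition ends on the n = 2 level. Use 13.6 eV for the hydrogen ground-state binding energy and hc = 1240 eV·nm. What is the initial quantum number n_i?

n_i = 5

The photon energy is ΔE = hc/λ = 1240 / 434.2 = 2.856 eV.
With Z = 1, ΔE = 13.60 × (1/n_f² − 1/n_i²), so 1/n_f² − 1/n_i² = 0.2100.
With n_f = 2: 1/n_i² = 1/4 − 0.2100 = 0.04001, so n_i ≈ 5.00.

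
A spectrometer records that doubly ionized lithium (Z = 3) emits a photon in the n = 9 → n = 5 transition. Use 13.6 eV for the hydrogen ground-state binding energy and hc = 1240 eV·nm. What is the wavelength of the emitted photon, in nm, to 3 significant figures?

For Z = 3 the level energies scale as Z², so the effective Rydberg energy is 13.6 × 9 = 122.4 eV.
ΔE = 122.4 × (1/5² − 1/9²) = 122.4 × 0.02765 = 3.385 eV.
λ = hc/ΔE = 1240 / 3.385 = 366 nm.

366 nm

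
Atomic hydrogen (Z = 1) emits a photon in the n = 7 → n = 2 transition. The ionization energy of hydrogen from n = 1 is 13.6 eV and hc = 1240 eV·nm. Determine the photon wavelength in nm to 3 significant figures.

397 nm

ΔE = 13.60 × (1/2² − 1/7²) = 13.60 × 0.2296 = 3.122 eV.
λ = hc/ΔE = 1240 / 3.122 = 397 nm.
This line belongs to the Balmer series.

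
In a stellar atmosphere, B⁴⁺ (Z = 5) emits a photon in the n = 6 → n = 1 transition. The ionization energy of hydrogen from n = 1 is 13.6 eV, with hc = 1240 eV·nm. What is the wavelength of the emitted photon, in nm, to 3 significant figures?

For Z = 5 the level energies scale as Z², so the effective Rydberg energy is 13.6 × 25 = 340.0 eV.
ΔE = 340.0 × (1/1² − 1/6²) = 340.0 × 0.9722 = 330.6 eV.
λ = hc/ΔE = 1240 / 330.6 = 3.75 nm.

3.75 nm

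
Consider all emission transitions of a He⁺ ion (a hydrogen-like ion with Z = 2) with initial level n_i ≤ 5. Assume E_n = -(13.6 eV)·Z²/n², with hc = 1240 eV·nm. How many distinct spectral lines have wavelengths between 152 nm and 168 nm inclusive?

Enumerate all n_i → n_f pairs with 1 ≤ n_f < n_i ≤ 5 and compute λ = 1240 / [13.6·4·(1/n_f² − 1/n_i²)].
Lines falling in [152, 168] nm: 3→2 (164.1 nm).

1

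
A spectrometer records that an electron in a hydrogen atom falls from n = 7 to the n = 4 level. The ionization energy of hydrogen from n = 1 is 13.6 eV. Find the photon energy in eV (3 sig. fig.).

E_7 = −13.60/49 = −0.2776 eV and E_4 = −13.60/16 = −0.8500 eV.
The photon energy is |E_7 − E_4| = 0.572 eV.

0.572 eV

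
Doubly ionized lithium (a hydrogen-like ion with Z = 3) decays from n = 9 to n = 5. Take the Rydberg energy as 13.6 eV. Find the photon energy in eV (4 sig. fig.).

3.385 eV

The Bohr energies scale as Z², so for Z = 3: E_n = −122.4/n² eV.
E_9 = −122.4/81 = −1.511 eV and E_5 = −122.4/25 = −4.896 eV.
The photon energy is |E_9 − E_5| = 3.385 eV.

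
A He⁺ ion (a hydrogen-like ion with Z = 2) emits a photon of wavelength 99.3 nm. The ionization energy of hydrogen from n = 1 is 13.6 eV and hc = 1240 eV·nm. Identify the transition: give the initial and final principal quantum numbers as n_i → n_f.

n_i = 7, n_f = 2

The photon energy is ΔE = hc/λ = 1240 / 99.3 = 12.49 eV.
With Z = 2, ΔE = 54.40 × (1/n_f² − 1/n_i²), so 1/n_f² − 1/n_i² = 0.2295.
Trying n_f = 2 gives 1/n_i² = 0.02045, i.e. n_i ≈ 7; this pair matches.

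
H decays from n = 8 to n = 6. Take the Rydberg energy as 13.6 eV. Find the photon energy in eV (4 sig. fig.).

E_8 = −13.60/64 = −0.2125 eV and E_6 = −13.60/36 = −0.3778 eV.
The photon energy is |E_8 − E_6| = 0.1653 eV.

0.1653 eV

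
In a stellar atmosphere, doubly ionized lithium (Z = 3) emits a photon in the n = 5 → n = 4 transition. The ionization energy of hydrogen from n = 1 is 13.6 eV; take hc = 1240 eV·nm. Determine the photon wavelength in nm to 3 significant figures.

For Z = 3 the level energies scale as Z², so the effective Rydberg energy is 13.6 × 9 = 122.4 eV.
ΔE = 122.4 × (1/4² − 1/5²) = 122.4 × 0.02250 = 2.754 eV.
λ = hc/ΔE = 1240 / 2.754 = 450 nm.

450 nm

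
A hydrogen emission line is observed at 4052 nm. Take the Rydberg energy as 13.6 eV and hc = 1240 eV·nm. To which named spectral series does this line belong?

ΔE = 1240/4052 = 0.3060 eV.
This matches 13.6 × (1/4² − 1/5²), so n_f = 4: the Brackett series.

Brackett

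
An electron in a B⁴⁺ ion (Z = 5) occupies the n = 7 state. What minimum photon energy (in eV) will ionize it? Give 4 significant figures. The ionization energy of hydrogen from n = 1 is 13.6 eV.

6.939 eV

E_n = −13.6 Z²/n² = −340.0/n² eV for Z = 5.
E_7 = −340.0/49 = −6.939 eV, so ionization (to E = 0) requires 6.939 eV.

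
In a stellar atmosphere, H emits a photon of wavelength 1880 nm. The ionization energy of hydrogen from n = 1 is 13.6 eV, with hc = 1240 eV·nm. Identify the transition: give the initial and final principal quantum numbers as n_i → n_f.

n_i = 4, n_f = 3

The photon energy is ΔE = hc/λ = 1240 / 1880 = 0.6596 eV.
With Z = 1, ΔE = 13.60 × (1/n_f² − 1/n_i²), so 1/n_f² − 1/n_i² = 0.04850.
Trying n_f = 3 gives 1/n_i² = 0.06261, i.e. n_i ≈ 4; this pair matches.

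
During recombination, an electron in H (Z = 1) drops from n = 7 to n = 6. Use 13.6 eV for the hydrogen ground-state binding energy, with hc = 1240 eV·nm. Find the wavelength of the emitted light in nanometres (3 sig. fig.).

ΔE = 13.60 × (1/6² − 1/7²) = 13.60 × 0.007370 = 0.1002 eV.
λ = hc/ΔE = 1240 / 0.1002 = 12400 nm.

12400 nm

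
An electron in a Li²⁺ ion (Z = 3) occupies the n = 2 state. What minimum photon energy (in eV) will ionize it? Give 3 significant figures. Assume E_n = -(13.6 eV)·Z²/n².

E_n = −13.6 Z²/n² = −122.4/n² eV for Z = 3.
E_2 = −122.4/4 = −30.6 eV, so ionization (to E = 0) requires 30.6 eV.

30.6 eV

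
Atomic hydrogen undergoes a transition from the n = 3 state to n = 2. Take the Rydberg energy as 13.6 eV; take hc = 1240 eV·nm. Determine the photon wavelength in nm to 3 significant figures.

ΔE = 13.60 × (1/2² − 1/3²) = 13.60 × 0.1389 = 1.889 eV.
λ = hc/ΔE = 1240 / 1.889 = 656 nm.

656 nm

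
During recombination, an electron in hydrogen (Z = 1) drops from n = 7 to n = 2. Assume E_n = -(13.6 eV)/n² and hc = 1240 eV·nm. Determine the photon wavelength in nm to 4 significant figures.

ΔE = 13.60 × (1/2² − 1/7²) = 13.60 × 0.2296 = 3.122 eV.
λ = hc/ΔE = 1240 / 3.122 = 397.1 nm.
This line belongs to the Balmer series.

397.1 nm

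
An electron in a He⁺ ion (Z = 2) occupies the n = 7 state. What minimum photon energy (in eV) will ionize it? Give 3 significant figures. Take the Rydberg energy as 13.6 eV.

E_n = −13.6 Z²/n² = −54.40/n² eV for Z = 2.
E_7 = −54.40/49 = −1.11 eV, so ionization (to E = 0) requires 1.11 eV.

1.11 eV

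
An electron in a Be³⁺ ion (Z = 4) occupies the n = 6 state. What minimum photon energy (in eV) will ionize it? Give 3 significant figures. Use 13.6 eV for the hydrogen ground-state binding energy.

6.04 eV

E_n = −13.6 Z²/n² = −217.6/n² eV for Z = 4.
E_6 = −217.6/36 = −6.04 eV, so ionization (to E = 0) requires 6.04 eV.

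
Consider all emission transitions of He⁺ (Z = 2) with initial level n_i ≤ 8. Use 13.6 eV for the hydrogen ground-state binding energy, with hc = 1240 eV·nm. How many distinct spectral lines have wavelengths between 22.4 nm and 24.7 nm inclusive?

Enumerate all n_i → n_f pairs with 1 ≤ n_f < n_i ≤ 8 and compute λ = 1240 / [13.6·4·(1/n_f² − 1/n_i²)].
Lines falling in [22.4, 24.7] nm: 8→1 (23.16 nm), 7→1 (23.27 nm), 6→1 (23.45 nm), 5→1 (23.74 nm), 4→1 (24.31 nm).

5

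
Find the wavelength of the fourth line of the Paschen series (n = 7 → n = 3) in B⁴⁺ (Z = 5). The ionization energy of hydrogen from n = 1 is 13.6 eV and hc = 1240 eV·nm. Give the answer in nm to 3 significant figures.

40.2 nm

The Paschen series terminates on n_f = 3; the fourth line has n_i = 3+4 = 7.
ΔE = 340.0 × (1/3² − 1/7²) = 30.84 eV.
λ = 1240 / 30.84 = 40.2 nm.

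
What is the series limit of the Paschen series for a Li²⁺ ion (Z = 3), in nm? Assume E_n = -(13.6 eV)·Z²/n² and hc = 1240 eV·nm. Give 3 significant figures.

The Paschen series has lower level n_f = 3; the series limit corresponds to n_i → ∞.
ΔE_max = 13.6 × 9 / 3² = 13.60 eV.
λ_min = 1240 / 13.60 = 91.2 nm.

91.2 nm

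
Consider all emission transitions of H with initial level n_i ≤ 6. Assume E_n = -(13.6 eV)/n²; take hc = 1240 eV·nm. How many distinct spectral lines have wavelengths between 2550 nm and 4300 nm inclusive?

2

Enumerate all n_i → n_f pairs with 1 ≤ n_f < n_i ≤ 6 and compute λ = 1240 / [13.6·1·(1/n_f² − 1/n_i²)].
Lines falling in [2550, 4300] nm: 6→4 (2626 nm), 5→4 (4052 nm).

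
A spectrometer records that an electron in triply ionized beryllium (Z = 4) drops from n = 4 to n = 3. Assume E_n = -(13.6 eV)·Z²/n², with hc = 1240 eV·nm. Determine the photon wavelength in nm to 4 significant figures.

For Z = 4 the level energies scale as Z², so the effective Rydberg energy is 13.6 × 16 = 217.6 eV.
ΔE = 217.6 × (1/3² − 1/4²) = 217.6 × 0.04861 = 10.58 eV.
λ = hc/ΔE = 1240 / 10.58 = 117.2 nm.

117.2 nm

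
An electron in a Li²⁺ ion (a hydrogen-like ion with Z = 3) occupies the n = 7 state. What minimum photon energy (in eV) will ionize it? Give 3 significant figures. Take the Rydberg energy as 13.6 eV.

2.50 eV

E_n = −13.6 Z²/n² = −122.4/n² eV for Z = 3.
E_7 = −122.4/49 = −2.50 eV, so ionization (to E = 0) requires 2.50 eV.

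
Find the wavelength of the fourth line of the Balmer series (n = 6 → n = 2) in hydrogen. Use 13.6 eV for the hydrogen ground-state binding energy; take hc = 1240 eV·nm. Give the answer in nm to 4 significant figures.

410.3 nm

The Balmer series terminates on n_f = 2; the fourth line has n_i = 2+4 = 6.
ΔE = 13.60 × (1/2² − 1/6²) = 3.022 eV.
λ = 1240 / 3.022 = 410.3 nm.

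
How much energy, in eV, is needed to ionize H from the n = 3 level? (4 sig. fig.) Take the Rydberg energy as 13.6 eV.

E_3 = −13.60/9 = −1.511 eV, so ionization (to E = 0) requires 1.511 eV.

1.511 eV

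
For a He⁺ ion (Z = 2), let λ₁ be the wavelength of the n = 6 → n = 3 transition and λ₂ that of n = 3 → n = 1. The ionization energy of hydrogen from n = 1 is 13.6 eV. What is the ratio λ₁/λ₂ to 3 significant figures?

λ ∝ 1/ΔE ∝ 1/(1/n_f² − 1/n_i²), and the Z² and hc factors cancel in the ratio.
λ₁/λ₂ = (1/1² − 1/3²)/(1/3² − 1/6²) = 0.8889/0.08333 = 10.7.

10.7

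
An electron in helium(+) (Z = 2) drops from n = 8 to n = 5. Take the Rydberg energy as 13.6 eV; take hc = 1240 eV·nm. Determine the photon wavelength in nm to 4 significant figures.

For Z = 2 the level energies scale as Z², so the effective Rydberg energy is 13.6 × 4 = 54.40 eV.
ΔE = 54.40 × (1/5² − 1/8²) = 54.40 × 0.02438 = 1.326 eV.
λ = hc/ΔE = 1240 / 1.326 = 935.1 nm.

935.1 nm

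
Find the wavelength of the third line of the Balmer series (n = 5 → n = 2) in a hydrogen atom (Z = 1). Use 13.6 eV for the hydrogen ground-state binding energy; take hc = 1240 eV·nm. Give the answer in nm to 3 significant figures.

The Balmer series terminates on n_f = 2; the third line has n_i = 2+3 = 5.
ΔE = 13.60 × (1/2² − 1/5²) = 2.856 eV.
λ = 1240 / 2.856 = 434 nm.

434 nm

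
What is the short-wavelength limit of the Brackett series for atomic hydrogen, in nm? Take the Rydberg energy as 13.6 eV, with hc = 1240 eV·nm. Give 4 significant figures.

1459 nm

The Brackett series has lower level n_f = 4; the series limit corresponds to n_i → ∞.
ΔE_max = 13.6 × 1 / 4² = 0.8500 eV.
λ_min = 1240 / 0.8500 = 1459 nm.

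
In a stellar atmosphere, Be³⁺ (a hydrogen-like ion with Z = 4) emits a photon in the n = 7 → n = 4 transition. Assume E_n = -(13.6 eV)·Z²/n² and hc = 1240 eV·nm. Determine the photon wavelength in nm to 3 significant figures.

135 nm

For Z = 4 the level energies scale as Z², so the effective Rydberg energy is 13.6 × 16 = 217.6 eV.
ΔE = 217.6 × (1/4² − 1/7²) = 217.6 × 0.04209 = 9.159 eV.
λ = hc/ΔE = 1240 / 9.159 = 135 nm.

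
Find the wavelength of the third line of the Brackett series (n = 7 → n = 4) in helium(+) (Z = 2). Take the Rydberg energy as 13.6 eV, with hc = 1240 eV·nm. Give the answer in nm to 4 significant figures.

541.5 nm

The Brackett series terminates on n_f = 4; the third line has n_i = 4+3 = 7.
ΔE = 54.40 × (1/4² − 1/7²) = 2.290 eV.
λ = 1240 / 2.290 = 541.5 nm.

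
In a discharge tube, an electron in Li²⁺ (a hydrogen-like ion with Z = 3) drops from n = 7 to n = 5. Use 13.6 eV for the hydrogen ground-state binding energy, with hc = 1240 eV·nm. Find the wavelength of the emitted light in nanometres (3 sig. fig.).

For Z = 3 the level energies scale as Z², so the effective Rydberg energy is 13.6 × 9 = 122.4 eV.
ΔE = 122.4 × (1/5² − 1/7²) = 122.4 × 0.01959 = 2.398 eV.
λ = hc/ΔE = 1240 / 2.398 = 517 nm.

517 nm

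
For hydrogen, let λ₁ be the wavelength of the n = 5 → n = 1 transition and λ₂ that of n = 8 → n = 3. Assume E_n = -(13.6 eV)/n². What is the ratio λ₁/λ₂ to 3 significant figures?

0.0995

λ ∝ 1/ΔE ∝ 1/(1/n_f² − 1/n_i²), and the Z² and hc factors cancel in the ratio.
λ₁/λ₂ = (1/3² − 1/8²)/(1/1² − 1/5²) = 0.09549/0.9600 = 0.0995.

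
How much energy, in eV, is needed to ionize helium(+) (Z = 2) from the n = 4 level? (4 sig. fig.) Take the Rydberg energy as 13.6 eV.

3.400 eV

E_n = −13.6 Z²/n² = −54.40/n² eV for Z = 2.
E_4 = −54.40/16 = −3.400 eV, so ionization (to E = 0) requires 3.400 eV.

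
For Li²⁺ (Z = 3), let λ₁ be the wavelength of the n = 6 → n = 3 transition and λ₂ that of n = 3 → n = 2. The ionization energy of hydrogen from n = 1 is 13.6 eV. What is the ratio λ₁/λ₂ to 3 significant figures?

1.67

λ ∝ 1/ΔE ∝ 1/(1/n_f² − 1/n_i²), and the Z² and hc factors cancel in the ratio.
λ₁/λ₂ = (1/2² − 1/3²)/(1/3² − 1/6²) = 0.1389/0.08333 = 1.67.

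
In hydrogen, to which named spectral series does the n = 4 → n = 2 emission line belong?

The series is set by the lower level: n_f = 2 is the Balmer series.

Balmer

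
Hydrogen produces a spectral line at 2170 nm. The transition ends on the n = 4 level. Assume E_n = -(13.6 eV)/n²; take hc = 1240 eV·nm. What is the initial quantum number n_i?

n_i = 7

The photon energy is ΔE = hc/λ = 1240 / 2170 = 0.5714 eV.
With Z = 1, ΔE = 13.60 × (1/n_f² − 1/n_i²), so 1/n_f² − 1/n_i² = 0.04202.
With n_f = 4: 1/n_i² = 1/16 − 0.04202 = 0.02048, so n_i ≈ 6.99.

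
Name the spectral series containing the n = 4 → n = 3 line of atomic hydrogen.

Paschen

The series is set by the lower level: n_f = 3 is the Paschen series.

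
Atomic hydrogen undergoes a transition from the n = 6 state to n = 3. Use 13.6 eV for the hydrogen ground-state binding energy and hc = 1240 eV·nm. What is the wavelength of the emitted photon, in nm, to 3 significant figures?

1090 nm

ΔE = 13.60 × (1/3² − 1/6²) = 13.60 × 0.08333 = 1.133 eV.
λ = hc/ΔE = 1240 / 1.133 = 1090 nm.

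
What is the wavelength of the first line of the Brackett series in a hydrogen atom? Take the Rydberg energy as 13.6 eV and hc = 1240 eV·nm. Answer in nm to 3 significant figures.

4050 nm

The Brackett series terminates on n_f = 4; the first line has n_i = 4+1 = 5.
ΔE = 13.60 × (1/4² − 1/5²) = 0.3060 eV.
λ = 1240 / 0.3060 = 4050 nm.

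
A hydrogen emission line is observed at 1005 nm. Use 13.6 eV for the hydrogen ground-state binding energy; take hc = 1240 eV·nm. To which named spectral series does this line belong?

Paschen

ΔE = 1240/1005 = 1.234 eV.
This matches 13.6 × (1/3² − 1/7²), so n_f = 3: the Paschen series.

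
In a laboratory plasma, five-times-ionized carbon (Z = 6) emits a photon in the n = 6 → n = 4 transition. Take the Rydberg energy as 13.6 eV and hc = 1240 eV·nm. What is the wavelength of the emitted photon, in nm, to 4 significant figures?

For Z = 6 the level energies scale as Z², so the effective Rydberg energy is 13.6 × 36 = 489.6 eV.
ΔE = 489.6 × (1/4² − 1/6²) = 489.6 × 0.03472 = 17.00 eV.
λ = hc/ΔE = 1240 / 17.00 = 72.94 nm.

72.94 nm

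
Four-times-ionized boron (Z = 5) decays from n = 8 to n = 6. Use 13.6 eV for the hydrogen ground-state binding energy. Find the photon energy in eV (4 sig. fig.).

4.132 eV

The Bohr energies scale as Z², so for Z = 5: E_n = −340.0/n² eV.
E_8 = −340.0/64 = −5.313 eV and E_6 = −340.0/36 = −9.444 eV.
The photon energy is |E_8 − E_6| = 4.132 eV.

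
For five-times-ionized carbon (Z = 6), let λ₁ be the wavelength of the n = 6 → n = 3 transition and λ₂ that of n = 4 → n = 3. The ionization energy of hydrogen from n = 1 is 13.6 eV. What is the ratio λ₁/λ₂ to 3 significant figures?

0.583

λ ∝ 1/ΔE ∝ 1/(1/n_f² − 1/n_i²), and the Z² and hc factors cancel in the ratio.
λ₁/λ₂ = (1/3² − 1/4²)/(1/3² − 1/6²) = 0.04861/0.08333 = 0.583.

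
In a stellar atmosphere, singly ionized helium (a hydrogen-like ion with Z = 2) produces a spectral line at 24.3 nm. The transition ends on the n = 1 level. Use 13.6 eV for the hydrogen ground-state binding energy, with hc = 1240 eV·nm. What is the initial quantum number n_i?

n_i = 4

The photon energy is ΔE = hc/λ = 1240 / 24.3 = 51.03 eV.
With Z = 2, ΔE = 54.40 × (1/n_f² − 1/n_i²), so 1/n_f² − 1/n_i² = 0.9380.
With n_f = 1: 1/n_i² = 1/1 − 0.9380 = 0.06197, so n_i ≈ 4.02.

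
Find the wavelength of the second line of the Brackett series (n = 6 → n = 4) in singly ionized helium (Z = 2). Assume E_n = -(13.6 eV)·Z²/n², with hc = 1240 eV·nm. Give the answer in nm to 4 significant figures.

656.5 nm

The Brackett series terminates on n_f = 4; the second line has n_i = 4+2 = 6.
ΔE = 54.40 × (1/4² − 1/6²) = 1.889 eV.
λ = 1240 / 1.889 = 656.5 nm.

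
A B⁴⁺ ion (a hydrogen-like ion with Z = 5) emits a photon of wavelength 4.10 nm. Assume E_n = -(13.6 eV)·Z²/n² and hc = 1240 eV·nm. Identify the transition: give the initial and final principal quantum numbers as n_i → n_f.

n_i = 3, n_f = 1

The photon energy is ΔE = hc/λ = 1240 / 4.10 = 302.4 eV.
With Z = 5, ΔE = 340.0 × (1/n_f² − 1/n_i²), so 1/n_f² − 1/n_i² = 0.8895.
Trying n_f = 1 gives 1/n_i² = 0.1105, i.e. n_i ≈ 3; this pair matches.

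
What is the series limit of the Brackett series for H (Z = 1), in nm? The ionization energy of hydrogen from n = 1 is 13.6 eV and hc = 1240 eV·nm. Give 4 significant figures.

1459 nm

The Brackett series has lower level n_f = 4; the series limit corresponds to n_i → ∞.
ΔE_max = 13.6 × 1 / 4² = 0.8500 eV.
λ_min = 1240 / 0.8500 = 1459 nm.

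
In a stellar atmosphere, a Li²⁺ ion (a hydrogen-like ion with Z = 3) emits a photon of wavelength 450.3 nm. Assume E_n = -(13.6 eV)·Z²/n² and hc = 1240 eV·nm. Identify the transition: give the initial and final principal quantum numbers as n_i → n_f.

n_i = 5, n_f = 4

The photon energy is ΔE = hc/λ = 1240 / 450.3 = 2.754 eV.
With Z = 3, ΔE = 122.4 × (1/n_f² − 1/n_i²), so 1/n_f² − 1/n_i² = 0.02250.
Trying n_f = 4 gives 1/n_i² = 0.04000, i.e. n_i ≈ 5; this pair matches.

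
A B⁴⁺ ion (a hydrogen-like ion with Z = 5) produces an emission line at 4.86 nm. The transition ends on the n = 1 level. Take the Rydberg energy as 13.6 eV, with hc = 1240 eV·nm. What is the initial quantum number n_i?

The photon energy is ΔE = hc/λ = 1240 / 4.86 = 255.1 eV.
With Z = 5, ΔE = 340.0 × (1/n_f² − 1/n_i²), so 1/n_f² − 1/n_i² = 0.7504.
With n_f = 1: 1/n_i² = 1/1 − 0.7504 = 0.2496, so n_i ≈ 2.00.

n_i = 2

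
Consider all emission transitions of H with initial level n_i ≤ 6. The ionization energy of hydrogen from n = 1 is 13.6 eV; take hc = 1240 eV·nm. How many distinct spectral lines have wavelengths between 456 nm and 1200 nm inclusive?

3

Enumerate all n_i → n_f pairs with 1 ≤ n_f < n_i ≤ 6 and compute λ = 1240 / [13.6·1·(1/n_f² − 1/n_i²)].
Lines falling in [456, 1200] nm: 4→2 (486.3 nm), 3→2 (656.5 nm), 6→3 (1094 nm).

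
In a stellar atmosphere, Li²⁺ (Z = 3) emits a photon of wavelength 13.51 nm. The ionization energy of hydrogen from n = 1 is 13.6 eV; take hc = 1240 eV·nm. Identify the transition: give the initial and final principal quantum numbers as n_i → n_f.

The photon energy is ΔE = hc/λ = 1240 / 13.51 = 91.78 eV.
With Z = 3, ΔE = 122.4 × (1/n_f² − 1/n_i²), so 1/n_f² − 1/n_i² = 0.7499.
Trying n_f = 1 gives 1/n_i² = 0.2501, i.e. n_i ≈ 2; this pair matches.

n_i = 2, n_f = 1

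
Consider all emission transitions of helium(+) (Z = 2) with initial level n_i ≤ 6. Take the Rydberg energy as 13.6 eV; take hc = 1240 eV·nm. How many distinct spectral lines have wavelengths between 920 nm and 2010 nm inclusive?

Enumerate all n_i → n_f pairs with 1 ≤ n_f < n_i ≤ 6 and compute λ = 1240 / [13.6·4·(1/n_f² − 1/n_i²)].
Lines falling in [920, 2010] nm: 5→4 (1013 nm), 6→5 (1865 nm).

2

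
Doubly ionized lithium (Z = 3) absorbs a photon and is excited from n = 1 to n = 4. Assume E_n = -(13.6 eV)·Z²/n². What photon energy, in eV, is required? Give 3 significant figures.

115 eV

The Bohr energies scale as Z², so for Z = 3: E_n = −122.4/n² eV.
E_4 = −122.4/16 = −7.650 eV and E_1 = −122.4/1 = −122.4 eV.
The photon energy is |E_4 − E_1| = 115 eV.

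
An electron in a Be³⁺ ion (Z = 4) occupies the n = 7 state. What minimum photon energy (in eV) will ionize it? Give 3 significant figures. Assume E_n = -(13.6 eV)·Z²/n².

4.44 eV

E_n = −13.6 Z²/n² = −217.6/n² eV for Z = 4.
E_7 = −217.6/49 = −4.44 eV, so ionization (to E = 0) requires 4.44 eV.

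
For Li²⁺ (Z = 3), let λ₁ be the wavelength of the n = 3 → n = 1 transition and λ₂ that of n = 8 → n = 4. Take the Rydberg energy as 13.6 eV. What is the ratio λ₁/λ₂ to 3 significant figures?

0.0527

λ ∝ 1/ΔE ∝ 1/(1/n_f² − 1/n_i²), and the Z² and hc factors cancel in the ratio.
λ₁/λ₂ = (1/4² − 1/8²)/(1/1² − 1/3²) = 0.04688/0.8889 = 0.0527.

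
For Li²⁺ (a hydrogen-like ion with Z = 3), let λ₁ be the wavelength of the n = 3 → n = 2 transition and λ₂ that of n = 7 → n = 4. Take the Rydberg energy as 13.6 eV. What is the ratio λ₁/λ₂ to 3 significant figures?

λ ∝ 1/ΔE ∝ 1/(1/n_f² − 1/n_i²), and the Z² and hc factors cancel in the ratio.
λ₁/λ₂ = (1/4² − 1/7²)/(1/2² − 1/3²) = 0.04209/0.1389 = 0.303.

0.303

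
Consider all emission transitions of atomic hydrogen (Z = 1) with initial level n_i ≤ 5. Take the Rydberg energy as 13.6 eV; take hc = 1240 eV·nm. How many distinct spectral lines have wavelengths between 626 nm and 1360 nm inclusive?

Enumerate all n_i → n_f pairs with 1 ≤ n_f < n_i ≤ 5 and compute λ = 1240 / [13.6·1·(1/n_f² − 1/n_i²)].
Lines falling in [626, 1360] nm: 3→2 (656.5 nm), 5→3 (1282 nm).

2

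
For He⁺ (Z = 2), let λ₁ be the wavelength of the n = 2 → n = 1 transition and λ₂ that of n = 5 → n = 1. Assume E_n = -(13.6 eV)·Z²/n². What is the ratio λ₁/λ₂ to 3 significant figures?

λ ∝ 1/ΔE ∝ 1/(1/n_f² − 1/n_i²), and the Z² and hc factors cancel in the ratio.
λ₁/λ₂ = (1/1² − 1/5²)/(1/1² − 1/2²) = 0.9600/0.7500 = 1.28.

1.28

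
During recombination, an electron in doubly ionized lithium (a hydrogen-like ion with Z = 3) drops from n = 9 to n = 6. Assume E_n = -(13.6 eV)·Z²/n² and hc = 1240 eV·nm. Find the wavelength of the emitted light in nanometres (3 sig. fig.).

For Z = 3 the level energies scale as Z², so the effective Rydberg energy is 13.6 × 9 = 122.4 eV.
ΔE = 122.4 × (1/6² − 1/9²) = 122.4 × 0.01543 = 1.889 eV.
λ = hc/ΔE = 1240 / 1.889 = 656 nm.

656 nm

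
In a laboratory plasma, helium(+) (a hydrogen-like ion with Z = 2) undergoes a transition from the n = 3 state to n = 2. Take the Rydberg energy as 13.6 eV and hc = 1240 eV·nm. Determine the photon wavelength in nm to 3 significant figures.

164 nm

For Z = 2 the level energies scale as Z², so the effective Rydberg energy is 13.6 × 4 = 54.40 eV.
ΔE = 54.40 × (1/2² − 1/3²) = 54.40 × 0.1389 = 7.556 eV.
λ = hc/ΔE = 1240 / 7.556 = 164 nm.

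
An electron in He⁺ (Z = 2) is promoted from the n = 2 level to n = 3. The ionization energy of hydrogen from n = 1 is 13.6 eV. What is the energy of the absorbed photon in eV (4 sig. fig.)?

The Bohr energies scale as Z², so for Z = 2: E_n = −54.40/n² eV.
E_3 = −54.40/9 = −6.044 eV and E_2 = −54.40/4 = −13.60 eV.
The photon energy is |E_3 − E_2| = 7.556 eV.

7.556 eV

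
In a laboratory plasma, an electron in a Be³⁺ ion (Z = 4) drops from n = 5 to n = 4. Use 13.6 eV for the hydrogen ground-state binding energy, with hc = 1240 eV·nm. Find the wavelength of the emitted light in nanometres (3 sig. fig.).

253 nm

For Z = 4 the level energies scale as Z², so the effective Rydberg energy is 13.6 × 16 = 217.6 eV.
ΔE = 217.6 × (1/4² − 1/5²) = 217.6 × 0.02250 = 4.896 eV.
λ = hc/ΔE = 1240 / 4.896 = 253 nm.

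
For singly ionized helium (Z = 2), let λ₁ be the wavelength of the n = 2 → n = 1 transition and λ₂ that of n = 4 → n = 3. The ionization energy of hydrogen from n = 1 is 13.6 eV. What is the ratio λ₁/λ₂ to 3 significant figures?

0.0648

λ ∝ 1/ΔE ∝ 1/(1/n_f² − 1/n_i²), and the Z² and hc factors cancel in the ratio.
λ₁/λ₂ = (1/3² − 1/4²)/(1/1² − 1/2²) = 0.04861/0.7500 = 0.0648.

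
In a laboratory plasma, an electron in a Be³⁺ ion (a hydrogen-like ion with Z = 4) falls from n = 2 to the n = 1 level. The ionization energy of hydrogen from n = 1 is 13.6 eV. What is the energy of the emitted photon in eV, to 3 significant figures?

163 eV

The Bohr energies scale as Z², so for Z = 4: E_n = −217.6/n² eV.
E_2 = −217.6/4 = −54.40 eV and E_1 = −217.6/1 = −217.6 eV.
The photon energy is |E_2 − E_1| = 163 eV.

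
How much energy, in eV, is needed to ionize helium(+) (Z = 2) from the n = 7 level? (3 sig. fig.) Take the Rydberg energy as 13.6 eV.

1.11 eV

E_n = −13.6 Z²/n² = −54.40/n² eV for Z = 2.
E_7 = −54.40/49 = −1.11 eV, so ionization (to E = 0) requires 1.11 eV.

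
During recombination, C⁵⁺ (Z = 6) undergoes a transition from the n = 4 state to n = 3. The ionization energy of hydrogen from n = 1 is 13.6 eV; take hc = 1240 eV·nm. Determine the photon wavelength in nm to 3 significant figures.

For Z = 6 the level energies scale as Z², so the effective Rydberg energy is 13.6 × 36 = 489.6 eV.
ΔE = 489.6 × (1/3² − 1/4²) = 489.6 × 0.04861 = 23.80 eV.
λ = hc/ΔE = 1240 / 23.80 = 52.1 nm.

52.1 nm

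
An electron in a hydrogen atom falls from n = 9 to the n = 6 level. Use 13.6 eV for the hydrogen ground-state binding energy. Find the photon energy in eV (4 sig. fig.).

0.2099 eV

E_9 = −13.60/81 = −0.1679 eV and E_6 = −13.60/36 = −0.3778 eV.
The photon energy is |E_9 − E_6| = 0.2099 eV.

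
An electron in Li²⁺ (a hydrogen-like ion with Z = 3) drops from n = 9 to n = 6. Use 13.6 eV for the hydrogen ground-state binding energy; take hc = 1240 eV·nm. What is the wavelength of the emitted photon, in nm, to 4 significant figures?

For Z = 3 the level energies scale as Z², so the effective Rydberg energy is 13.6 × 9 = 122.4 eV.
ΔE = 122.4 × (1/6² − 1/9²) = 122.4 × 0.01543 = 1.889 eV.
λ = hc/ΔE = 1240 / 1.889 = 656.5 nm.

656.5 nm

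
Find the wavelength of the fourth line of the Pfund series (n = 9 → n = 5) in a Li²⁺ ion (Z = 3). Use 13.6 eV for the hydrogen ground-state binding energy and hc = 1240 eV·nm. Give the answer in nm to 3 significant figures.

366 nm

The Pfund series terminates on n_f = 5; the fourth line has n_i = 5+4 = 9.
ΔE = 122.4 × (1/5² − 1/9²) = 3.385 eV.
λ = 1240 / 3.385 = 366 nm.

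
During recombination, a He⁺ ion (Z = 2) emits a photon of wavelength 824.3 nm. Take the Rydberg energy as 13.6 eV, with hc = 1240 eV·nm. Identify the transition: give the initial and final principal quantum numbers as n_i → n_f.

n_i = 9, n_f = 5

The photon energy is ΔE = hc/λ = 1240 / 824.3 = 1.504 eV.
With Z = 2, ΔE = 54.40 × (1/n_f² − 1/n_i²), so 1/n_f² − 1/n_i² = 0.02765.
Trying n_f = 5 gives 1/n_i² = 0.01235, i.e. n_i ≈ 9; this pair matches.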